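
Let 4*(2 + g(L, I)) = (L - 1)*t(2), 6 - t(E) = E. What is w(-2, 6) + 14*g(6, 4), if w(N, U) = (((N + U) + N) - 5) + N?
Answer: 37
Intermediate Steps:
t(E) = 6 - E
w(N, U) = -5 + U + 3*N (w(N, U) = ((U + 2*N) - 5) + N = (-5 + U + 2*N) + N = -5 + U + 3*N)
g(L, I) = -3 + L (g(L, I) = -2 + ((L - 1)*(6 - 1*2))/4 = -2 + ((-1 + L)*(6 - 2))/4 = -2 + ((-1 + L)*4)/4 = -2 + (-4 + 4*L)/4 = -2 + (-1 + L) = -3 + L)
w(-2, 6) + 14*g(6, 4) = (-5 + 6 + 3*(-2)) + 14*(-3 + 6) = (-5 + 6 - 6) + 14*3 = -5 + 42 = 37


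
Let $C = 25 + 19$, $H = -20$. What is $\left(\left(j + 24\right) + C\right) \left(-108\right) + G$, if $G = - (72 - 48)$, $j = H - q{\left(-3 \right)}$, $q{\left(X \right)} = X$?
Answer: $-5532$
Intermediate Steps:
$C = 44$
$j = -17$ ($j = -20 - -3 = -20 + 3 = -17$)
$G = -24$ ($G = - (72 - 48) = \left(-1\right) 24 = -24$)
$\left(\left(j + 24\right) + C\right) \left(-108\right) + G = \left(\left(-17 + 24\right) + 44\right) \left(-108\right) - 24 = \left(7 + 44\right) \left(-108\right) - 24 = 51 \left(-108\right) - 24 = -5508 - 24 = -5532$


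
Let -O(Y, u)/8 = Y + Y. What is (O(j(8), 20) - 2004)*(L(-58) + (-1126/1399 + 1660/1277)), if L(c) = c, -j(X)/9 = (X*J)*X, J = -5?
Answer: 4939856655264/1786523 ≈ 2.7651e+6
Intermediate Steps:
j(X) = 45*X² (j(X) = -9*X*(-5)*X = -9*(-5*X)*X = -(-45)*X² = 45*X²)
O(Y, u) = -16*Y (O(Y, u) = -8*(Y + Y) = -16*Y)
(O(j(8), 20) - 2004)*(L(-58) + (-1126/1399 + 1660/1277)) = (-720*8² - 2004)*(-58 + (-1126/1399 + 1660/1277)) = (-720*64 - 2004)*(-58 + (-1126*1/1399 + 1660*(1/1277))) = (-16*2880 - 2004)*(-58 + (-1126/1399 + 1660/1277)) = (-46080 - 2004)*(-58 + 884438/1786523) = -48084*(-102733896/1786523) = 4939856655264/1786523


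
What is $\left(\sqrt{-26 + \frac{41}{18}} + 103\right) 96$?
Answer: $9888 + 16 i \sqrt{854} \approx 9888.0 + 467.57 i$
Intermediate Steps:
$\left(\sqrt{-26 + \frac{41}{18}} + 103\right) 96 = \left(\sqrt{- \frac{427}{18}} + 103\right) 96 = \left(\frac{i \sqrt{854}}{6} + 103\right) 96 = \left(103 + \frac{i \sqrt{854}}{6}\right) 96 = 9888 + 16 i \sqrt{854}$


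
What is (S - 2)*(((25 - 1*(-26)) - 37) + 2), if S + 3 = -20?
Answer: -400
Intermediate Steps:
S = -23 (S = -3 - 20 = -23)
(S - 2)*(((25 - 1*(-26)) - 37) + 2) = (-23 - 2)*(((25 - 1*(-26)) - 37) + 2) = -25*(((25 + 26) - 37) + 2) = -25*((51 - 37) + 2) = -25*(14 + 2) = -25*16 = -400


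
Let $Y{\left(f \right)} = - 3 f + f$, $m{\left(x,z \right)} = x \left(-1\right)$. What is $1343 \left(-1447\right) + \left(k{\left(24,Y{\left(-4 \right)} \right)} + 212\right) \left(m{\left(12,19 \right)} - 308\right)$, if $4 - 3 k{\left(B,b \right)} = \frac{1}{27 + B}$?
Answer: $- \frac{307772593}{153} \approx -2.0116 \cdot 10^{6}$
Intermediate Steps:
$m{\left(x,z \right)} = - x$
$Y{\left(f \right)} = - 2 f$
$k{\left(B,b \right)} = \frac{4}{3} - \frac{1}{3 \left(27 + B\right)}$
$1343 \left(-1447\right) + \left(k{\left(24,Y{\left(-4 \right)} \right)} + 212\right) \left(m{\left(12,19 \right)} - 308\right) = 1343 \left(-1447\right) + \left(\frac{107 + 4 \cdot 24}{3 \left(27 + 24\right)} + 212\right) \left(\left(-1\right) 12 - 308\right) = -1943321 + \left(\frac{107 + 96}{3 \cdot 51} + 212\right) \left(-12 - 308\right) = -1943321 + \left(\frac{1}{3} \cdot \frac{1}{51} \cdot 203 + 212\right) \left(-320\right) = -1943321 + \left(\frac{203}{153} + 212\right) \left(-320\right) = -1943321 + \frac{32639}{153} \left(-320\right) = -1943321 - \frac{10444480}{153} = - \frac{307772593}{153}$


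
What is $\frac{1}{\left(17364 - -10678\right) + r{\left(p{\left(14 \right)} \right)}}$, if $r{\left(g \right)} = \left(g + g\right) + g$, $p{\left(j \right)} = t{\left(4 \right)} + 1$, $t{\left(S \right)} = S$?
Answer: $\frac{1}{28057} \approx 3.5642 \cdot 10^{-5}$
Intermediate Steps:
$p{\left(j \right)} = 5$ ($p{\left(j \right)} = 4 + 1 = 5$)
$r{\left(g \right)} = 3 g$ ($r{\left(g \right)} = 2 g + g = 3 g$)
$\frac{1}{\left(17364 - -10678\right) + r{\left(p{\left(14 \right)} \right)}} = \frac{1}{\left(17364 - -10678\right) + 3 \cdot 5} = \frac{1}{\left(17364 + 10678\right) + 15} = \frac{1}{28042 + 15} = \frac{1}{28057}$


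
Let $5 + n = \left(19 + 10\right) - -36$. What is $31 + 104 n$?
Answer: $6271$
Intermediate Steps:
$n = 60$ ($n = -5 + \left(\left(19 + 10\right) - -36\right) = -5 + \left(29 + 36\right) = -5 + 65 = 60$)
$31 + 104 n = 31 + 104 \cdot 60 = 31 + 6240 = 6271$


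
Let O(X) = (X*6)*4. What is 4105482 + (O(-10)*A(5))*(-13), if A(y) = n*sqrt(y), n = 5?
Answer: 4105482 + 15600*sqrt(5) ≈ 4.1404e+6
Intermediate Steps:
O(X) = 24*X (O(X) = (6*X)*4 = 24*X)
A(y) = 5*sqrt(y)
4105482 + (O(-10)*A(5))*(-13) = 4105482 + ((24*(-10))*(5*sqrt(5)))*(-13) = 4105482 - 1200*sqrt(5)*(-13) = 4105482 + 15600*sqrt(5)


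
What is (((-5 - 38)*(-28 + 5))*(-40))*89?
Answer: -3520840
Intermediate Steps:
(((-5 - 38)*(-28 + 5))*(-40))*89 = (-43*(-23)*(-40))*89 = (989*(-40))*89 = -39560*89 = -3520840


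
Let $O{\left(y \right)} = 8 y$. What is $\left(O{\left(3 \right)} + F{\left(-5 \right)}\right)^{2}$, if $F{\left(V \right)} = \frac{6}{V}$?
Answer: $\frac{12996}{25} \approx 519.84$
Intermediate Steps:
$\left(O{\left(3 \right)} + F{\left(-5 \right)}\right)^{2} = \left(8 \cdot 3 + \frac{6}{-5}\right)^{2} = \left(24 + 6 \left(- \frac{1}{5}\right)\right)^{2} = \left(24 - \frac{6}{5}\right)^{2} = \left(\frac{114}{5}\right)^{2} = \frac{12996}{25}$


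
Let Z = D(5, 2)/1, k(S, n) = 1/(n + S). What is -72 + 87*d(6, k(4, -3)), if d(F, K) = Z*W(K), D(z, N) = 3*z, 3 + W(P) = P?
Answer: -2682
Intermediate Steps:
W(P) = -3 + P
k(S, n) = 1/(S + n)
Z = 15 (Z = (3*5)/1 = 15*1 = 15)
d(F, K) = -45 + 15*K (d(F, K) = 15*(-3 + K) = -45 + 15*K)
-72 + 87*d(6, k(4, -3)) = -72 + 87*(-45 + 15/(4 - 3)) = -72 + 87*(-45 + 15/1) = -72 + 87*(-45 + 15*1) = -72 + 87*(-45 + 15) = -72 + 87*(-30) = -72 - 2610 = -2682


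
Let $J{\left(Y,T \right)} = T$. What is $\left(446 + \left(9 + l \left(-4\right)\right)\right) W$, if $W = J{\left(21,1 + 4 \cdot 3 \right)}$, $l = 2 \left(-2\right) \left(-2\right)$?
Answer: $5499$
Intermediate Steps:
$l = 8$ ($l = \left(-4\right) \left(-2\right) = 8$)
$W = 13$ ($W = 1 + 4 \cdot 3 = 1 + 12 = 13$)
$\left(446 + \left(9 + l \left(-4\right)\right)\right) W = \left(446 + \left(9 + 8 \left(-4\right)\right)\right) 13 = \left(446 + \left(9 - 32\right)\right) 13 = \left(446 - 23\right) 13 = 423 \cdot 13 = 5499$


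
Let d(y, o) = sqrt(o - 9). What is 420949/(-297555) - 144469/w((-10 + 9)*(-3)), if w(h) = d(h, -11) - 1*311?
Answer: 4442793722512/9595256085 + 288938*I*sqrt(5)/96741 ≈ 463.02 + 6.6785*I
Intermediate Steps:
d(y, o) = sqrt(-9 + o)
w(h) = -311 + 2*I*sqrt(5) (w(h) = sqrt(-9 - 11) - 1*311 = sqrt(-20) - 311 = 2*I*sqrt(5) - 311 = -311 + 2*I*sqrt(5))
420949/(-297555) - 144469/w((-10 + 9)*(-3)) = 420949/(-297555) - 144469/(-311 + 2*I*sqrt(5)) = 420949*(-1/297555) - 144469/(-311 + 2*I*sqrt(5)) = -420949/297555 - 144469/(-311 + 2*I*sqrt(5))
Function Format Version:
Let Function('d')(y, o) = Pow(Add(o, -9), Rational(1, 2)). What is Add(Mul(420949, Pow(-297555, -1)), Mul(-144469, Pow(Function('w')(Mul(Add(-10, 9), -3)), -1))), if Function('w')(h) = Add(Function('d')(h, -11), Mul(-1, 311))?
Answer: Add(Rational(4442793722512, 9595256085), Mul(Rational(288938, 96741), I, Pow(5, Rational(1, 2)))) ≈ Add(463.02, Mul(6.6785, I))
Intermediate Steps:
Function('d')(y, o) = Pow(Add(-9, o), Rational(1, 2))
Function('w')(h) = Add(-311, Mul(2, I, Pow(5, Rational(1, 2)))) (Function('w')(h) = Add(Pow(Add(-9, -11), Rational(1, 2)), Mul(-1, 311)) = Add(Pow(-20, Rational(1, 2)), -311) = Add(Mul(2, I, Pow(5, Rational(1, 2))), -311) = Add(-311, Mul(2, I, Pow(5, Rational(1, 2)))))
Add(Mul(420949, Pow(-297555, -1)), Mul(-144469, Pow(Function('w')(Mul(Add(-10, 9), -3)), -1))) = Add(Mul(420949, Pow(-297555, -1)), Mul(-144469, Pow(Add(-311, Mul(2, I, Pow(5, Rational(1, 2)))), -1))) = Add(Mul(420949, Rational(-1, 297555)), Mul(-144469, Pow(Add(-311, Mul(2, I, Pow(5, Rational(1, 2)))), -1))) = Add(Rational(-420949, 297555), Mul(-144469, Pow(Add(-311, Mul(2, I, Pow(5, Rational(1, 2)))), -1)))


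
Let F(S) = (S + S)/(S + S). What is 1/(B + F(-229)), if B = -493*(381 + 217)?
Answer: -1/294813 ≈ -3.3920e-6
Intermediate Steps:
F(S) = 1 (F(S) = (2*S)/((2*S)) = (2*S)*(1/(2*S)) = 1)
B = -294814 (B = -493*598 = -294814)
1/(B + F(-229)) = 1/(-294814 + 1) = 1/(-294813) = -1/294813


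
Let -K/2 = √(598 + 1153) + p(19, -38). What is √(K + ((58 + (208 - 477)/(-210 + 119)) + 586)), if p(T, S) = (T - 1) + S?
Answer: √(5688683 - 16562*√1751)/91 ≈ 24.561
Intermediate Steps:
p(T, S) = -1 + S + T (p(T, S) = (-1 + T) + S = -1 + S + T)
K = 40 - 2*√1751 (K = -2*(√(598 + 1153) + (-1 - 38 + 19)) = -2*(√1751 - 20) = -2*(-20 + √1751) = 40 - 2*√1751 ≈ -43.690)
√(K + ((58 + (208 - 477)/(-210 + 119)) + 586)) = √((40 - 2*√1751) + ((58 + (208 - 477)/(-210 + 119)) + 586)) = √((40 - 2*√1751) + ((58 - 269/(-91)) + 586)) = √((40 - 2*√1751) + ((58 - 269*(-1/91)) + 586)) = √((40 - 2*√1751) + ((58 + 269/91) + 586)) = √((40 - 2*√1751) + (5547/91 + 586)) = √((40 - 2*√1751) + 58873/91) = √(62513/91 - 2*√1751)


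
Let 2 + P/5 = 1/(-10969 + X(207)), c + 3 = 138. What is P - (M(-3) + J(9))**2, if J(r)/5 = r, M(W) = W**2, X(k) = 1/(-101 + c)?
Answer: -218247448/74589 ≈ -2926.0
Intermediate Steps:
c = 135 (c = -3 + 138 = 135)
X(k) = 1/34 (X(k) = 1/(-101 + 135) = 1/34)
J(r) = 5*r
P = -745924/74589 (P = -10 + 5/(-10969 + 1/34) = -10 + 5/(-372945/34) = -10 + 5*(-34/372945) = -10 - 34/74589 = -745924/74589 ≈ -10.000)
P - (M(-3) + J(9))**2 = -745924/74589 - ((-3)**2 + 5*9)**2 = -745924/74589 - (9 + 45)**2 = -745924/74589 - 1*54**2 = -745924/74589 - 1*2916 = -745924/74589 - 2916 = -218247448/74589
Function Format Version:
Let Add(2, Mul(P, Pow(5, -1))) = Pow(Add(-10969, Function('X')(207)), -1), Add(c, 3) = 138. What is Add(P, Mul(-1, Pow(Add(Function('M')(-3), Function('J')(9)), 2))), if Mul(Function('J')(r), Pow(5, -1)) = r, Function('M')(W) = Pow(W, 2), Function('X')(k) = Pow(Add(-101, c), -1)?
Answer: Rational(-218247448, 74589) ≈ -2926.0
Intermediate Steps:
c = 135 (c = Add(-3, 138) = 135)
Function('X')(k) = Rational(1, 34) (Function('X')(k) = Pow(Add(-101, 135), -1) = Pow(34, -1) = Rational(1, 34))
Function('J')(r) = Mul(5, r)
P = Rational(-745924, 74589) (P = Add(-10, Mul(5, Pow(Add(-10969, Rational(1, 34)), -1))) = Add(-10, Mul(5, Pow(Rational(-372945, 34), -1))) = Add(-10, Mul(5, Rational(-34, 372945))) = Add(-10, Rational(-34, 74589)) = Rational(-745924, 74589) ≈ -10.000)
Add(P, Mul(-1, Pow(Add(Function('M')(-3), Function('J')(9)), 2))) = Add(Rational(-745924, 74589), Mul(-1, Pow(Add(Pow(-3, 2), Mul(5, 9)), 2))) = Add(Rational(-745924, 74589), Mul(-1, Pow(Add(9, 45), 2))) = Add(Rational(-745924, 74589), Mul(-1, Pow(54, 2))) = Add(Rational(-745924, 74589), Mul(-1, 2916)) = Add(Rational(-745924, 74589), -2916) = Rational(-218247448, 74589)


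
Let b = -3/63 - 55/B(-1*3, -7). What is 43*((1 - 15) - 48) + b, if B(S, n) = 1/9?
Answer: -66382/21 ≈ -3161.0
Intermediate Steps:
B(S, n) = 1/9
b = -10396/21 (b = -3/63 - 55/1/9 = -3*1/63 - 55*9 = -1/21 - 495 = -10396/21 ≈ -495.05)
43*((1 - 15) - 48) + b = 43*((1 - 15) - 48) - 10396/21 = 43*(-14 - 48) - 10396/21 = 43*(-62) - 10396/21 = -2666 - 10396/21 = -66382/21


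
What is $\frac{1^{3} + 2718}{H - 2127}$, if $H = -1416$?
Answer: $- \frac{2719}{3543} \approx -0.76743$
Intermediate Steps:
$\frac{1^{3} + 2718}{H - 2127} = \frac{1^{3} + 2718}{-1416 - 2127} = \frac{1 + 2718}{-3543} = 2719 \left(- \frac{1}{3543}\right) = - \frac{2719}{3543}$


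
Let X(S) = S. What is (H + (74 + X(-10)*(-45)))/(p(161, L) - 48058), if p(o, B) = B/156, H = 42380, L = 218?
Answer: -3346512/3748415 ≈ -0.89278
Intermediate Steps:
p(o, B) = B/156 (p(o, B) = B*(1/156) = B/156)
(H + (74 + X(-10)*(-45)))/(p(161, L) - 48058) = (42380 + (74 - 10*(-45)))/((1/156)*218 - 48058) = (42380 + (74 + 450))/(109/78 - 48058) = (42380 + 524)/(-3748415/78) = 42904*(-78/3748415) = -3346512/3748415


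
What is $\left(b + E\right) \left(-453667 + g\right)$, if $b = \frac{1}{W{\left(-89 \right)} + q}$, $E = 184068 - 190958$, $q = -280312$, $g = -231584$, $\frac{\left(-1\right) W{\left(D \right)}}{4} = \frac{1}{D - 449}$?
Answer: $\frac{39556726925090851}{8378214} \approx 4.7214 \cdot 10^{9}$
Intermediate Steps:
$W{\left(D \right)} = - \frac{4}{-449 + D}$ ($W{\left(D \right)} = - \frac{4}{D - 449} = - \frac{4}{-449 + D}$)
$E = -6890$
$b = - \frac{269}{75403926}$ ($b = \frac{1}{- \frac{4}{-449 - 89} - 280312} = \frac{1}{- \frac{4}{-538} - 280312} = \frac{1}{\left(-4\right) \left(- \frac{1}{538}\right) - 280312} = \frac{1}{\frac{2}{269} - 280312} = \frac{1}{- \frac{75403926}{269}} = - \frac{269}{75403926} \approx -3.5675 \cdot 10^{-6}$)
$\left(b + E\right) \left(-453667 + g\right) = \left(- \frac{269}{75403926} - 6890\right) \left(-453667 - 231584\right) = \left(- \frac{519533050409}{75403926}\right) \left(-685251\right) = \frac{39556726925090851}{8378214}$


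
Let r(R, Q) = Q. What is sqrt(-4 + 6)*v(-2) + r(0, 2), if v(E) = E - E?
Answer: 2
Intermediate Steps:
v(E) = 0
sqrt(-4 + 6)*v(-2) + r(0, 2) = sqrt(-4 + 6)*0 + 2 = sqrt(2)*0 + 2 = 0 + 2 = 2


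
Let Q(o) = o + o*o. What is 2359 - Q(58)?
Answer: -1063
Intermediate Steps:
Q(o) = o + o²
2359 - Q(58) = 2359 - 58*(1 + 58) = 2359 - 58*59 = 2359 - 1*3422 = 2359 - 3422 = -1063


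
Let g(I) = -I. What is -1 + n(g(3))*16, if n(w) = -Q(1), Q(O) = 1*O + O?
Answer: -33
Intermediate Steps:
Q(O) = 2*O (Q(O) = O + O = 2*O)
n(w) = -2
-1 + n(g(3))*16 = -1 - 2*16 = -1 - 32 = -33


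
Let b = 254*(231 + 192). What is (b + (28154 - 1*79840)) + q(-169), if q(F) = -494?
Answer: 55262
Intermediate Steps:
b = 107442 (b = 254*423 = 107442)
(b + (28154 - 1*79840)) + q(-169) = (107442 + (28154 - 1*79840)) - 494 = (107442 + (28154 - 79840)) - 494 = (107442 - 51686) - 494 = 55756 - 494 = 55262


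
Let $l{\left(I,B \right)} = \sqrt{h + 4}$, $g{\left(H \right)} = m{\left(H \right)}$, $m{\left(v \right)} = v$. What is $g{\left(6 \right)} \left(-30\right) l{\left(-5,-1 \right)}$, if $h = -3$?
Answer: $-180$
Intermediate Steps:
$g{\left(H \right)} = H$
$l{\left(I,B \right)} = 1$ ($l{\left(I,B \right)} = \sqrt{-3 + 4} = \sqrt{1} = 1$)
$g{\left(6 \right)} \left(-30\right) l{\left(-5,-1 \right)} = 6 \left(-30\right) 1 = \left(-180\right) 1 = -180$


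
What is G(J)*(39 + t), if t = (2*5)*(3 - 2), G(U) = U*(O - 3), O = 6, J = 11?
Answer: 1617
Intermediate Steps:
G(U) = 3*U (G(U) = U*(6 - 3) = U*3 = 3*U)
t = 10 (t = 10*1 = 10)
G(J)*(39 + t) = (3*11)*(39 + 10) = 33*49 = 1617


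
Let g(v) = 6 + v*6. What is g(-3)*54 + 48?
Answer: -600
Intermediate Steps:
g(v) = 6 + 6*v
g(-3)*54 + 48 = (6 + 6*(-3))*54 + 48 = (6 - 18)*54 + 48 = -12*54 + 48 = -648 + 48 = -600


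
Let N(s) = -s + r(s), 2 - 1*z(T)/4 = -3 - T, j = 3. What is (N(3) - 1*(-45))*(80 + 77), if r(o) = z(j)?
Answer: 11618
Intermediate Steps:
z(T) = 20 + 4*T (z(T) = 8 - 4*(-3 - T) = 8 + (12 + 4*T) = 20 + 4*T)
r(o) = 32 (r(o) = 20 + 4*3 = 20 + 12 = 32)
N(s) = 32 - s (N(s) = -s + 32 = 32 - s)
(N(3) - 1*(-45))*(80 + 77) = ((32 - 1*3) - 1*(-45))*(80 + 77) = ((32 - 3) + 45)*157 = (29 + 45)*157 = 74*157 = 11618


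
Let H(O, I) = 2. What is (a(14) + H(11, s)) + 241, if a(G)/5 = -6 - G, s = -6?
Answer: 143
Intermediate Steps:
a(G) = -30 - 5*G (a(G) = 5*(-6 - G) = -30 - 5*G)
(a(14) + H(11, s)) + 241 = ((-30 - 5*14) + 2) + 241 = ((-30 - 70) + 2) + 241 = (-100 + 2) + 241 = -98 + 241 = 143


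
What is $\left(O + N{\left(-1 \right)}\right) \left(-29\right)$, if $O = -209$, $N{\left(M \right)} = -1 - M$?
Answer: $6061$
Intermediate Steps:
$\left(O + N{\left(-1 \right)}\right) \left(-29\right) = \left(-209 - 0\right) \left(-29\right) = \left(-209 + \left(-1 + 1\right)\right) \left(-29\right) = \left(-209 + 0\right) \left(-29\right) = \left(-209\right) \left(-29\right) = 6061$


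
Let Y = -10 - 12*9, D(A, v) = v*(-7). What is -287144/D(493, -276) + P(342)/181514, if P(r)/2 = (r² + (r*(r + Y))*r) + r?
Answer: 6196145884/43835631 ≈ 141.35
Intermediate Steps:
D(A, v) = -7*v
Y = -118 (Y = -10 - 108 = -118)
P(r) = 2*r + 2*r² + 2*r²*(-118 + r) (P(r) = 2*((r² + (r*(r - 118))*r) + r) = 2*((r² + (r*(-118 + r))*r) + r) = 2*((r² + r²*(-118 + r)) + r) = 2*(r + r² + r²*(-118 + r)) = 2*r + 2*r² + 2*r²*(-118 + r))
-287144/D(493, -276) + P(342)/181514 = -287144/((-7*(-276))) + (2*342*(1 + 342² - 117*342))/181514 = -287144/1932 + (2*342*(1 + 116964 - 40014))*(1/181514) = -287144*1/1932 + (2*342*76951)*(1/181514) = -71786/483 + 52634484*(1/181514) = -71786/483 + 26317242/90757 = 6196145884/43835631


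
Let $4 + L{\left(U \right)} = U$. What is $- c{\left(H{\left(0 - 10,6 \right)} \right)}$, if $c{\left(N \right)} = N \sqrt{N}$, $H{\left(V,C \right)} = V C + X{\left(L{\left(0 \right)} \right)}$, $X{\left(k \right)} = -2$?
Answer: $62 i \sqrt{62} \approx 488.19 i$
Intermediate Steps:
$L{\left(U \right)} = -4 + U$
$H{\left(V,C \right)} = -2 + C V$ ($H{\left(V,C \right)} = V C - 2 = C V - 2 = -2 + C V$)
$c{\left(N \right)} = N^{\frac{3}{2}}$
$- c{\left(H{\left(0 - 10,6 \right)} \right)} = - \left(-2 + 6 \left(0 - 10\right)\right)^{\frac{3}{2}} = - \left(-2 + 6 \left(-10\right)\right)^{\frac{3}{2}} = - \left(-2 - 60\right)^{\frac{3}{2}} = - \left(-62\right)^{\frac{3}{2}} = - \left(-62\right) i \sqrt{62} = 62 i \sqrt{62}$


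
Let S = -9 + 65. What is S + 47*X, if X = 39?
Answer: 1889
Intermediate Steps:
S = 56
S + 47*X = 56 + 47*39 = 56 + 1833 = 1889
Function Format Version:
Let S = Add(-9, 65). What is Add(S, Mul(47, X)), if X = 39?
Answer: 1889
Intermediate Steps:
S = 56
Add(S, Mul(47, X)) = Add(56, Mul(47, 39)) = Add(56, 1833) = 1889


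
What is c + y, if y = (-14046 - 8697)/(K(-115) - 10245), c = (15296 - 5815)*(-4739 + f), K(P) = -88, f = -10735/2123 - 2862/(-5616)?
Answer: -102604660521967701/2281443736 ≈ -4.4974e+7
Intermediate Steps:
f = -1003921/220792 (f = -10735*1/2123 - 2862*(-1/5616) = -10735/2123 + 53/104 = -1003921/220792 ≈ -4.5469)
c = -9929804078529/220792 (c = (15296 - 5815)*(-4739 - 1003921/220792) = 9481*(-1047337209/220792) = -9929804078529/220792 ≈ -4.4974e+7)
y = 22743/10333 (y = (-14046 - 8697)/(-88 - 10245) = -22743/(-10333) = -22743*(-1/10333) = 22743/10333 ≈ 2.2010)
c + y = -9929804078529/220792 + 22743/10333 = -102604660521967701/2281443736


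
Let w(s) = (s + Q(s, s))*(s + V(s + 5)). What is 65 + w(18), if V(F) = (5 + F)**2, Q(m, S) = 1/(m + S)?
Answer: 261419/18 ≈ 14523.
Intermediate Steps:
Q(m, S) = 1/(S + m)
w(s) = (s + (10 + s)**2)*(s + 1/(2*s)) (w(s) = (s + 1/(s + s))*(s + (5 + (s + 5))**2) = (s + 1/(2*s))*(s + (5 + (5 + s))**2) = (s + 1/(2*s))*(s + (10 + s)**2) = (s + (10 + s)**2)*(s + 1/(2*s)))
65 + w(18) = 65 + (21/2 + 18**3 + 21*18**2 + 50/18 + (201/2)*18) = 65 + (21/2 + 5832 + 21*324 + 50*(1/18) + 1809) = 65 + (21/2 + 5832 + 6804 + 25/9 + 1809) = 65 + 260249/18 = 261419/18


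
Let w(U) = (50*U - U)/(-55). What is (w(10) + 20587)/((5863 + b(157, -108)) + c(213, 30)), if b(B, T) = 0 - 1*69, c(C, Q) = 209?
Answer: 25151/7337 ≈ 3.4280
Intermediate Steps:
b(B, T) = -69 (b(B, T) = 0 - 69 = -69)
w(U) = -49*U/55 (w(U) = (49*U)*(-1/55) = -49*U/55)
(w(10) + 20587)/((5863 + b(157, -108)) + c(213, 30)) = (-49/55*10 + 20587)/((5863 - 69) + 209) = (-98/11 + 20587)/(5794 + 209) = (226359/11)/6003 = (226359/11)*(1/6003) = 25151/7337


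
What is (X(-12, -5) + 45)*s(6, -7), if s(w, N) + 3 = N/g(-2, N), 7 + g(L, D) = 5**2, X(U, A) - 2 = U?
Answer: -2135/18 ≈ -118.61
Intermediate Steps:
X(U, A) = 2 + U
g(L, D) = 18 (g(L, D) = -7 + 5**2 = -7 + 25 = 18)
s(w, N) = -3 + N/18
(X(-12, -5) + 45)*s(6, -7) = ((2 - 12) + 45)*(-3 + (1/18)*(-7)) = (-10 + 45)*(-3 - 7/18) = 35*(-61/18) = -2135/18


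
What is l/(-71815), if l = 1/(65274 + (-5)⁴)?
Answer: -1/4732536685 ≈ -2.1130e-10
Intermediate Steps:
l = 1/65899 (l = 1/(65274 + 625) = 1/65899 ≈ 1.5175e-5)
l/(-71815) = (1/65899)/(-71815) = (1/65899)*(-1/71815) = -1/4732536685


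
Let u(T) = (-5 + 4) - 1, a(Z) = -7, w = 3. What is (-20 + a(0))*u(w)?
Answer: 54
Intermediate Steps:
u(T) = -2 (u(T) = -1 - 1 = -2)
(-20 + a(0))*u(w) = (-20 - 7)*(-2) = -27*(-2) = 54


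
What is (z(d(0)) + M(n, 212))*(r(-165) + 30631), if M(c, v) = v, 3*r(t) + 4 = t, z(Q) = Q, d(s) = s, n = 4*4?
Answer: 19445488/3 ≈ 6.4818e+6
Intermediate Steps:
n = 16
r(t) = -4/3 + t/3
(z(d(0)) + M(n, 212))*(r(-165) + 30631) = (0 + 212)*((-4/3 + (⅓)*(-165)) + 30631) = 212*((-4/3 - 55) + 30631) = 212*(-169/3 + 30631) = 212*(91724/3) = 19445488/3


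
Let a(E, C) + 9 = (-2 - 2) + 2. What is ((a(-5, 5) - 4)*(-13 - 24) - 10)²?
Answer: 297025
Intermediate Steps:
a(E, C) = -11 (a(E, C) = -9 + ((-2 - 2) + 2) = -9 + (-4 + 2) = -9 - 2 = -11)
((a(-5, 5) - 4)*(-13 - 24) - 10)² = ((-11 - 4)*(-13 - 24) - 10)² = (-15*(-37) - 10)² = (555 - 10)² = 545² = 297025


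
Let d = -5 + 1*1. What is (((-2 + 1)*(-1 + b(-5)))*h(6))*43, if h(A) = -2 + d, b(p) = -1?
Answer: -516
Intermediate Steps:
d = -4 (d = -5 + 1 = -4)
h(A) = -6 (h(A) = -2 - 4 = -6)
(((-2 + 1)*(-1 + b(-5)))*h(6))*43 = (((-2 + 1)*(-1 - 1))*(-6))*43 = (-1*(-2)*(-6))*43 = (2*(-6))*43 = -12*43 = -516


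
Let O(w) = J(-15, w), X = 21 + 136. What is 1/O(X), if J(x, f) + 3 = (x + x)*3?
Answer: -1/93 ≈ -0.010753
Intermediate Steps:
J(x, f) = -3 + 6*x (J(x, f) = -3 + (x + x)*3 = -3 + (2*x)*3 = -3 + 6*x)
X = 157
O(w) = -93 (O(w) = -3 + 6*(-15) = -3 - 90 = -93)
1/O(X) = 1/(-93) = -1/93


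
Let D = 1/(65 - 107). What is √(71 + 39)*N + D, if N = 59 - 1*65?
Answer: -1/42 - 6*√110 ≈ -62.952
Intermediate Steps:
D = -1/42 (D = 1/(-42) = -1/42 ≈ -0.023810)
N = -6 (N = 59 - 65 = -6)
√(71 + 39)*N + D = √(71 + 39)*(-6) - 1/42 = √110*(-6) - 1/42 = -6*√110 - 1/42 = -1/42 - 6*√110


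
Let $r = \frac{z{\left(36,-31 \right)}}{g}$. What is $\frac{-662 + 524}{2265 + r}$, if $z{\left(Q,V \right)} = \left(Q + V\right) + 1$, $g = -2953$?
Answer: $- \frac{135838}{2229513} \approx -0.060927$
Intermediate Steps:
$z{\left(Q,V \right)} = 1 + Q + V$
$r = - \frac{6}{2953}$ ($r = \frac{1 + 36 - 31}{-2953} = 6 \left(- \frac{1}{2953}\right) = - \frac{6}{2953} \approx -0.0020318$)
$\frac{-662 + 524}{2265 + r} = \frac{-662 + 524}{2265 - \frac{6}{2953}} = - \frac{138}{\frac{6688539}{2953}} = \left(-138\right) \frac{2953}{6688539} = - \frac{135838}{2229513}$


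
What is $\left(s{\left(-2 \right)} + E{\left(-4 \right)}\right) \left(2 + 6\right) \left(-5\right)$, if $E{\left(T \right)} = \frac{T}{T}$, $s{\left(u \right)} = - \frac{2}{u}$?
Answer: $-80$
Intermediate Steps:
$E{\left(T \right)} = 1$
$\left(s{\left(-2 \right)} + E{\left(-4 \right)}\right) \left(2 + 6\right) \left(-5\right) = \left(- \frac{2}{-2} + 1\right) \left(2 + 6\right) \left(-5\right) = \left(\left(-2\right) \left(- \frac{1}{2}\right) + 1\right) 8 \left(-5\right) = \left(1 + 1\right) \left(-40\right) = 2 \left(-40\right) = -80$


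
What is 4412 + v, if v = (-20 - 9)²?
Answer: 5253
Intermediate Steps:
v = 841 (v = (-29)² = 841)
4412 + v = 4412 + 841 = 5253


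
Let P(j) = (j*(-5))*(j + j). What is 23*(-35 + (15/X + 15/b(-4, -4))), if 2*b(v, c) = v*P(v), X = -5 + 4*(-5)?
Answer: -261671/320 ≈ -817.72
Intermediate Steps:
P(j) = -10*j**2 (P(j) = (-5*j)*(2*j) = -10*j**2)
X = -25 (X = -5 - 20 = -25)
b(v, c) = -5*v**3 (b(v, c) = (v*(-10*v**2))/2 = (-10*v**3)/2 = -5*v**3)
23*(-35 + (15/X + 15/b(-4, -4))) = 23*(-35 + (15/(-25) + 15/((-5*(-4)**3)))) = 23*(-35 + (15*(-1/25) + 15/((-5*(-64))))) = 23*(-35 + (-3/5 + 15/320)) = 23*(-35 + (-3/5 + 15*(1/320))) = 23*(-35 + (-3/5 + 3/64)) = 23*(-35 - 177/320) = 23*(-11377/320) = -261671/320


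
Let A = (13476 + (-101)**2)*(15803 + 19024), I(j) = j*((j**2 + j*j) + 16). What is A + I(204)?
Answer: 841581471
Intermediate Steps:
I(j) = j*(16 + 2*j**2) (I(j) = j*((j**2 + j**2) + 16) = j*(2*j**2 + 16) = j*(16 + 2*j**2))
A = 824598879 (A = (13476 + 10201)*34827 = 23677*34827 = 824598879)
A + I(204) = 824598879 + 2*204*(8 + 204**2) = 824598879 + 2*204*(8 + 41616) = 824598879 + 2*204*41624 = 824598879 + 16982592 = 841581471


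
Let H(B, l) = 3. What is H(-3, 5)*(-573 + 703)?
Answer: 390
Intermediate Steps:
H(-3, 5)*(-573 + 703) = 3*(-573 + 703) = 3*130 = 390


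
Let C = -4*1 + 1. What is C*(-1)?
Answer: 3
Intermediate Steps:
C = -3 (C = -4 + 1 = -3)
C*(-1) = -3*(-1) = 3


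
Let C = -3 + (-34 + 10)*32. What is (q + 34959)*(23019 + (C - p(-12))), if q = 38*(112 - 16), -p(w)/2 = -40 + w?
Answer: 854913408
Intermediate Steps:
p(w) = 80 - 2*w (p(w) = -2*(-40 + w) = 80 - 2*w)
C = -771 (C = -3 - 24*32 = -3 - 768 = -771)
q = 3648 (q = 38*96 = 3648)
(q + 34959)*(23019 + (C - p(-12))) = (3648 + 34959)*(23019 + (-771 - (80 - 2*(-12)))) = 38607*(23019 + (-771 - (80 + 24))) = 38607*(23019 + (-771 - 1*104)) = 38607*(23019 + (-771 - 104)) = 38607*(23019 - 875) = 38607*22144 = 854913408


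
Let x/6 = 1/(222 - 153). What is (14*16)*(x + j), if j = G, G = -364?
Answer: -1874880/23 ≈ -81517.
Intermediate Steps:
j = -364
x = 2/23 (x = 6/(222 - 153) = 6/69 = 6*(1/69) = 2/23 ≈ 0.086957)
(14*16)*(x + j) = (14*16)*(2/23 - 364) = 224*(-8370/23) = -1874880/23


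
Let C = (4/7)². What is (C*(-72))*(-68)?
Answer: 78336/49 ≈ 1598.7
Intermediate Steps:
C = 16/49 (C = (4*(⅐))² = (4/7)² = 16/49 ≈ 0.32653)
(C*(-72))*(-68) = ((16/49)*(-72))*(-68) = -1152/49*(-68) = 78336/49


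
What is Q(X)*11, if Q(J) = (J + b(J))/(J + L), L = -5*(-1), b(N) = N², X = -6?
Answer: -330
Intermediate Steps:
L = 5
Q(J) = (J + J²)/(5 + J) (Q(J) = (J + J²)/(J + 5) = (J + J²)/(5 + J))
Q(X)*11 = -6*(1 - 6)/(5 - 6)*11 = -6*(-5)/(-1)*11 = -6*(-1)*(-5)*11 = -30*11 = -330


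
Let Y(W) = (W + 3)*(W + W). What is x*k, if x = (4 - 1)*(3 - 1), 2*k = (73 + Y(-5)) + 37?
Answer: 390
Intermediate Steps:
Y(W) = 2*W*(3 + W) (Y(W) = (3 + W)*(2*W) = 2*W*(3 + W))
k = 65 (k = ((73 + 2*(-5)*(3 - 5)) + 37)/2 = ((73 + 2*(-5)*(-2)) + 37)/2 = ((73 + 20) + 37)/2 = (93 + 37)/2 = (½)*130 = 65)
x = 6 (x = 3*2 = 6)
x*k = 6*65 = 390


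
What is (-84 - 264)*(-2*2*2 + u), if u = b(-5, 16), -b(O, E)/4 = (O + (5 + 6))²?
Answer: 52896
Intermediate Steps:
b(O, E) = -4*(11 + O)² (b(O, E) = -4*(O + (5 + 6))² = -4*(O + 11)² = -4*(11 + O)²)
u = -144 (u = -4*(11 - 5)² = -4*6² = -4*36 = -144)
(-84 - 264)*(-2*2*2 + u) = (-84 - 264)*(-2*2*2 - 144) = -348*(-4*2 - 144) = -348*(-8 - 144) = -348*(-152) = 52896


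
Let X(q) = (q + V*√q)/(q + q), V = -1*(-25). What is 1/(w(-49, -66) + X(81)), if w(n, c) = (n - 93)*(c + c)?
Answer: 9/168713 ≈ 5.3345e-5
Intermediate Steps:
V = 25
w(n, c) = 2*c*(-93 + n) (w(n, c) = (-93 + n)*(2*c) = 2*c*(-93 + n))
X(q) = (q + 25*√q)/(2*q) (X(q) = (q + 25*√q)/(q + q) = (q + 25*√q)/((2*q)) = (q + 25*√q)*(1/(2*q)) = (q + 25*√q)/(2*q))
1/(w(-49, -66) + X(81)) = 1/(2*(-66)*(-93 - 49) + (½ + 25/(2*√81))) = 1/(2*(-66)*(-142) + (½ + (25/2)*(⅑))) = 1/(18744 + (½ + 25/18)) = 1/(18744 + 17/9) = 1/(168713/9) = 9/168713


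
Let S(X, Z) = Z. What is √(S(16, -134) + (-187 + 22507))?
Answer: √22186 ≈ 148.95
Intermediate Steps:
√(S(16, -134) + (-187 + 22507)) = √(-134 + (-187 + 22507)) = √(-134 + 22320) = √22186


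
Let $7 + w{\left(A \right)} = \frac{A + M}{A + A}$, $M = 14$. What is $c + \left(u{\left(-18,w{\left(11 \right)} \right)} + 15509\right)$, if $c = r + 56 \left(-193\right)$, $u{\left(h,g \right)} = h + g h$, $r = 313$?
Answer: $\frac{56117}{11} \approx 5101.5$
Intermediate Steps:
$w{\left(A \right)} = -7 + \frac{14 + A}{2 A}$ ($w{\left(A \right)} = -7 + \frac{A + 14}{A + A} = -7 + \frac{14 + A}{2 A}$)
$c = -10495$ ($c = 313 + 56 \left(-193\right) = 313 - 10808 = -10495$)
$c + \left(u{\left(-18,w{\left(11 \right)} \right)} + 15509\right) = -10495 + \left(- 18 \left(1 - \left(\frac{13}{2} - \frac{7}{11}\right)\right) + 15509\right) = -10495 + \left(- 18 \left(1 + \left(- \frac{13}{2} + 7 \cdot \frac{1}{11}\right)\right) + 15509\right) = -10495 + \left(- 18 \left(1 + \left(- \frac{13}{2} + \frac{7}{11}\right)\right) + 15509\right) = -10495 + \left(- 18 \left(1 - \frac{129}{22}\right) + 15509\right) = -10495 + \left(\left(-18\right) \left(- \frac{107}{22}\right) + 15509\right) = -10495 + \left(\frac{963}{11} + 15509\right) = -10495 + \frac{171562}{11} = \frac{56117}{11}$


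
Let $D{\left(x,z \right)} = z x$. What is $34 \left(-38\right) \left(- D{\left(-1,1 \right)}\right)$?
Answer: $-1292$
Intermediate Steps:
$D{\left(x,z \right)} = x z$
$34 \left(-38\right) \left(- D{\left(-1,1 \right)}\right) = 34 \left(-38\right) \left(- \left(-1\right) 1\right) = - 1292 \left(\left(-1\right) \left(-1\right)\right) = \left(-1292\right) 1 = -1292$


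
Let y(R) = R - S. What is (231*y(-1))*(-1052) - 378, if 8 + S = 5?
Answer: -486402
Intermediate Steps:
S = -3 (S = -8 + 5 = -3)
y(R) = 3 + R (y(R) = R - 1*(-3) = R + 3 = 3 + R)
(231*y(-1))*(-1052) - 378 = (231*(3 - 1))*(-1052) - 378 = (231*2)*(-1052) - 378 = 462*(-1052) - 378 = -486024 - 378 = -486402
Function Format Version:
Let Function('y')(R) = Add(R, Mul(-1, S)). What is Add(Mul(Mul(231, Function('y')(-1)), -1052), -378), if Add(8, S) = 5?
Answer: -486402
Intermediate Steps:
S = -3 (S = Add(-8, 5) = -3)
Function('y')(R) = Add(3, R) (Function('y')(R) = Add(R, Mul(-1, -3)) = Add(R, 3) = Add(3, R))
Add(Mul(Mul(231, Function('y')(-1)), -1052), -378) = Add(Mul(Mul(231, Add(3, -1)), -1052), -378) = Add(Mul(Mul(231, 2), -1052), -378) = Add(Mul(462, -1052), -378) = Add(-486024, -378) = -486402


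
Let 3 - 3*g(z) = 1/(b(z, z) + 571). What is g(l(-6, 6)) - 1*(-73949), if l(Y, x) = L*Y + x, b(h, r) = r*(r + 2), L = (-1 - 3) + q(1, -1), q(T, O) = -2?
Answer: 536655149/7257 ≈ 73950.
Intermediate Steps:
L = -6 (L = (-1 - 3) - 2 = -4 - 2 = -6)
b(h, r) = r*(2 + r)
l(Y, x) = x - 6*Y (l(Y, x) = -6*Y + x = x - 6*Y)
g(z) = 1 - 1/(3*(571 + z*(2 + z))) (g(z) = 1 - 1/(3*(z*(2 + z) + 571)) = 1 - 1/(3*(571 + z*(2 + z))))
g(l(-6, 6)) - 1*(-73949) = (1712/3 + (6 - 6*(-6))*(2 + (6 - 6*(-6))))/(571 + (6 - 6*(-6))*(2 + (6 - 6*(-6)))) - 1*(-73949) = (1712/3 + (6 + 36)*(2 + (6 + 36)))/(571 + (6 + 36)*(2 + (6 + 36))) + 73949 = (1712/3 + 42*(2 + 42))/(571 + 42*(2 + 42)) + 73949 = (1712/3 + 42*44)/(571 + 42*44) + 73949 = (1712/3 + 1848)/(571 + 1848) + 73949 = (7256/3)/2419 + 73949 = (1/2419)*(7256/3) + 73949 = 7256/7257 + 73949 = 536655149/7257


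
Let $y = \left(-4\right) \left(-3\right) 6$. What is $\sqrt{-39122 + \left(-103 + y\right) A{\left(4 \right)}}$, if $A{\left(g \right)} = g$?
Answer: $i \sqrt{39246} \approx 198.11 i$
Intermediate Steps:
$y = 72$ ($y = 12 \cdot 6 = 72$)
$\sqrt{-39122 + \left(-103 + y\right) A{\left(4 \right)}} = \sqrt{-39122 + \left(-103 + 72\right) 4} = \sqrt{-39122 - 124} = \sqrt{-39246} = i \sqrt{39246}$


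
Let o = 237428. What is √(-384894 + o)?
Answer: I*√147466 ≈ 384.01*I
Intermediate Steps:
√(-384894 + o) = √(-384894 + 237428) = √(-147466) = I*√147466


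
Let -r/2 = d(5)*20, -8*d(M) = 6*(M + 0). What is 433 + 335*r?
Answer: 50683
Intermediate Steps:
d(M) = -3*M/4 (d(M) = -3*(M + 0)/4 = -3*M/4)
r = 150 (r = -2*(-3/4*5)*20 = -(-15)*20/2 = -2*(-75) = 150)
433 + 335*r = 433 + 335*150 = 433 + 50250 = 50683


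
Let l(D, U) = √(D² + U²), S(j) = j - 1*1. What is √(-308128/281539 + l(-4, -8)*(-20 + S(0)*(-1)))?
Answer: 2*√(-21687512248 - 1506019961899*√5)/281539 ≈ 13.078*I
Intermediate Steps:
S(j) = -1 + j (S(j) = j - 1 = -1 + j)
√(-308128/281539 + l(-4, -8)*(-20 + S(0)*(-1))) = √(-308128/281539 + √((-4)² + (-8)²)*(-20 + (-1 + 0)*(-1))) = √(-308128*1/281539 + √(16 + 64)*(-20 - 1*(-1))) = √(-308128/281539 + √80*(-20 + 1)) = √(-308128/281539 + (4*√5)*(-19)) = √(-308128/281539 - 76*√5)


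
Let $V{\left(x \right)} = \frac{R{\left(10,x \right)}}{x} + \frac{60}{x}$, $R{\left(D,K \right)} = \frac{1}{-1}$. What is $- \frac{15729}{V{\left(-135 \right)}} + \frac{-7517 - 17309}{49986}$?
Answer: $\frac{53069778728}{1474587} \approx 35990.0$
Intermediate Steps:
$R{\left(D,K \right)} = -1$
$V{\left(x \right)} = \frac{59}{x}$ ($V{\left(x \right)} = - \frac{1}{x} + \frac{60}{x} = \frac{59}{x}$)
$- \frac{15729}{V{\left(-135 \right)}} + \frac{-7517 - 17309}{49986} = - \frac{15729}{59 \frac{1}{-135}} + \frac{-7517 - 17309}{49986} = - \frac{15729}{59 \left(- \frac{1}{135}\right)} - \frac{12413}{24993} = - \frac{15729}{- \frac{59}{135}} - \frac{12413}{24993} = \left(-15729\right) \left(- \frac{135}{59}\right) - \frac{12413}{24993} = \frac{2123415}{59} - \frac{12413}{24993} = \frac{53069778728}{1474587}$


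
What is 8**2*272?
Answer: 17408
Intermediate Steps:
8**2*272 = 64*272 = 17408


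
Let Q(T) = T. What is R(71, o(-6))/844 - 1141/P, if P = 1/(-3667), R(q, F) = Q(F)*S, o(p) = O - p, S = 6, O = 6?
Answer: 882833935/211 ≈ 4.1840e+6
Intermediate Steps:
o(p) = 6 - p
R(q, F) = 6*F (R(q, F) = F*6 = 6*F)
P = -1/3667 ≈ -0.00027270
R(71, o(-6))/844 - 1141/P = (6*(6 - 1*(-6)))/844 - 1141/(-1/3667) = (6*(6 + 6))*(1/844) - 1141*(-3667) = (6*12)*(1/844) + 4184047 = 72*(1/844) + 4184047 = 18/211 + 4184047 = 882833935/211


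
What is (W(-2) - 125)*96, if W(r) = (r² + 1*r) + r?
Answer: -12000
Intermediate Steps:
W(r) = r² + 2*r (W(r) = (r² + r) + r = (r + r²) + r = r² + 2*r)
(W(-2) - 125)*96 = (-2*(2 - 2) - 125)*96 = (-2*0 - 125)*96 = (0 - 125)*96 = -125*96 = -12000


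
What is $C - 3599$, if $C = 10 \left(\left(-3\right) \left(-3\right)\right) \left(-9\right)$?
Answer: $-4409$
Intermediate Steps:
$C = -810$ ($C = 10 \cdot 9 \left(-9\right) = 90 \left(-9\right) = -810$)
$C - 3599 = -810 - 3599 = -4409$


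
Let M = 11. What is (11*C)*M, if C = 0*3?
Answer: 0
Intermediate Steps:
C = 0
(11*C)*M = (11*0)*11 = 0*11 = 0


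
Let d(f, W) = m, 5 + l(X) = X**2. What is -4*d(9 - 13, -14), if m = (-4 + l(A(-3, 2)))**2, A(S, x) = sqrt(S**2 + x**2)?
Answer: -64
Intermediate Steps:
l(X) = -5 + X**2
m = 16 (m = (-4 + (-5 + (sqrt((-3)**2 + 2**2))**2))**2 = (-4 + (-5 + (sqrt(9 + 4))**2))**2 = (-4 + (-5 + (sqrt(13))**2))**2 = (-4 + (-5 + 13))**2 = (-4 + 8)**2 = 4**2 = 16)
d(f, W) = 16
-4*d(9 - 13, -14) = -4*16 = -64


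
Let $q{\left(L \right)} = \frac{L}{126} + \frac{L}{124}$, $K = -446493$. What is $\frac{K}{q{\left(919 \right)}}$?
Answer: $- \frac{3488003316}{114875} \approx -30363.0$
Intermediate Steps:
$q{\left(L \right)} = \frac{125 L}{7812}$ ($q{\left(L \right)} = L \frac{1}{126} + L \frac{1}{124} = \frac{L}{126} + \frac{L}{124} = \frac{125 L}{7812}$)
$\frac{K}{q{\left(919 \right)}} = - \frac{446493}{\frac{125}{7812} \cdot 919} = - \frac{446493}{\frac{114875}{7812}} = \left(-446493\right) \frac{7812}{114875} = - \frac{3488003316}{114875}$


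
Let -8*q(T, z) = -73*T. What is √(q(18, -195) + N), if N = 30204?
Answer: 3*√13497/2 ≈ 174.26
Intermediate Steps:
q(T, z) = 73*T/8 (q(T, z) = -(-73)*T/8 = 73*T/8)
√(q(18, -195) + N) = √((73/8)*18 + 30204) = √(657/4 + 30204) = √(121473/4) = 3*√13497/2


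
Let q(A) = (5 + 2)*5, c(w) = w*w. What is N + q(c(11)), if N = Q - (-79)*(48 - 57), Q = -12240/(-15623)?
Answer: -620524/919 ≈ -675.22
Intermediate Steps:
Q = 720/919 (Q = -12240*(-1/15623) = 720/919 ≈ 0.78346)
c(w) = w²
N = -652689/919 (N = 720/919 - (-79)*(48 - 57) = 720/919 - (-79)*(-9) = 720/919 - 1*711 = 720/919 - 711 = -652689/919 ≈ -710.22)
q(A) = 35 (q(A) = 7*5 = 35)
N + q(c(11)) = -652689/919 + 35 = -620524/919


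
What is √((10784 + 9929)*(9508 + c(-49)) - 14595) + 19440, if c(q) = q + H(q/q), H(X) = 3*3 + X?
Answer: 19440 + √196116802 ≈ 33444.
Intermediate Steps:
H(X) = 9 + X
c(q) = 10 + q (c(q) = q + (9 + q/q) = q + (9 + 1) = q + 10 = 10 + q)
√((10784 + 9929)*(9508 + c(-49)) - 14595) + 19440 = √((10784 + 9929)*(9508 + (10 - 49)) - 14595) + 19440 = √(20713*(9508 - 39) - 14595) + 19440 = √(20713*9469 - 14595) + 19440 = √(196131397 - 14595) + 19440 = √196116802 + 19440 = 19440 + √196116802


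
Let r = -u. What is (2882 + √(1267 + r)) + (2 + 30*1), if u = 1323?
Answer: 2914 + 2*I*√14 ≈ 2914.0 + 7.4833*I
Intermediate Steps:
r = -1323 (r = -1*1323 = -1323)
(2882 + √(1267 + r)) + (2 + 30*1) = (2882 + √(1267 - 1323)) + (2 + 30*1) = (2882 + √(-56)) + (2 + 30) = (2882 + 2*I*√14) + 32 = 2914 + 2*I*√14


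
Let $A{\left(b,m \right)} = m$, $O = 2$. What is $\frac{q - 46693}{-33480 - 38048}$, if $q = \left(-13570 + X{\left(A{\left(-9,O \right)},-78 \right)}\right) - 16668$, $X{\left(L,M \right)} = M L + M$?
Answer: $\frac{77165}{71528} \approx 1.0788$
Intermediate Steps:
$X{\left(L,M \right)} = M + L M$ ($X{\left(L,M \right)} = L M + M = M + L M$)
$q = -30472$ ($q = \left(-13570 - 78 \left(1 + 2\right)\right) - 16668 = \left(-13570 - 234\right) - 16668 = -13804 - 16668 = -30472$)
$\frac{q - 46693}{-33480 - 38048} = \frac{-30472 - 46693}{-33480 - 38048} = - \frac{77165}{-71528} = \left(-77165\right) \left(- \frac{1}{71528}\right) = \frac{77165}{71528}$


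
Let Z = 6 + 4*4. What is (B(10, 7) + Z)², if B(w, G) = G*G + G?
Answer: 6084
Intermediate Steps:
B(w, G) = G + G² (B(w, G) = G² + G = G + G²)
Z = 22 (Z = 6 + 16 = 22)
(B(10, 7) + Z)² = (7*(1 + 7) + 22)² = (7*8 + 22)² = (56 + 22)² = 78² = 6084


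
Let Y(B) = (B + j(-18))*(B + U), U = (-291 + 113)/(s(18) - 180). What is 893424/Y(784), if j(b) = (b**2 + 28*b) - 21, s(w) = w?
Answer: 72367344/37074719 ≈ 1.9519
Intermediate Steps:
j(b) = -21 + b**2 + 28*b
U = 89/81 (U = (-291 + 113)/(18 - 180) = -178/(-162) = -178*(-1/162) = 89/81 ≈ 1.0988)
Y(B) = (-201 + B)*(89/81 + B) (Y(B) = (B + (-21 + (-18)**2 + 28*(-18)))*(B + 89/81) = (B + (-21 + 324 - 504))*(89/81 + B) = (B - 201)*(89/81 + B) = (-201 + B)*(89/81 + B))
893424/Y(784) = 893424/(-5963/27 + 784**2 - 16192/81*784) = 893424/(-5963/27 + 614656 - 12694528/81) = 893424/(37074719/81) = 893424*(81/37074719) = 72367344/37074719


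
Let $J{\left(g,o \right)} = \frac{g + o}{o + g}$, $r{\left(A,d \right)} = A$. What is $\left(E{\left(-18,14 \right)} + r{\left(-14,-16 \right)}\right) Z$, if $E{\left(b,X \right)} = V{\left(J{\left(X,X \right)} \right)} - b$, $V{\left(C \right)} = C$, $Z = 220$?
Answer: $1100$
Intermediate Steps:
$J{\left(g,o \right)} = 1$ ($J{\left(g,o \right)} = \frac{g + o}{g + o} = 1$)
$E{\left(b,X \right)} = 1 - b$
$\left(E{\left(-18,14 \right)} + r{\left(-14,-16 \right)}\right) Z = \left(\left(1 - -18\right) - 14\right) 220 = \left(\left(1 + 18\right) - 14\right) 220 = \left(19 - 14\right) 220 = 5 \cdot 220 = 1100$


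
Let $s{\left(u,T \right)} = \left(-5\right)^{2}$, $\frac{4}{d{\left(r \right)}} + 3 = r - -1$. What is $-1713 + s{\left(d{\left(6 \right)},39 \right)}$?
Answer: $-1688$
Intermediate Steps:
$d{\left(r \right)} = \frac{4}{-2 + r}$ ($d{\left(r \right)} = \frac{4}{-3 + \left(r - -1\right)} = \frac{4}{-3 + \left(r + 1\right)} = \frac{4}{-3 + \left(1 + r\right)} = \frac{4}{-2 + r}$)
$s{\left(u,T \right)} = 25$
$-1713 + s{\left(d{\left(6 \right)},39 \right)} = -1713 + 25 = -1688$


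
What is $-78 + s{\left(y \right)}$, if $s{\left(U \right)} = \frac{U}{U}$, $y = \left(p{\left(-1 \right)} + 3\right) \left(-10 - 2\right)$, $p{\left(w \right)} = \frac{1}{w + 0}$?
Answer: $-77$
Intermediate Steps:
$p{\left(w \right)} = \frac{1}{w}$
$y = -24$ ($y = \left(\frac{1}{-1} + 3\right) \left(-10 - 2\right) = \left(-1 + 3\right) \left(-12\right) = 2 \left(-12\right) = -24$)
$s{\left(U \right)} = 1$
$-78 + s{\left(y \right)} = -78 + 1 = -77$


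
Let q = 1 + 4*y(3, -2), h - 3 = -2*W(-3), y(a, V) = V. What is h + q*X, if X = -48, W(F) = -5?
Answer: 349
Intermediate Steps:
h = 13 (h = 3 - 2*(-5) = 3 + 10 = 13)
q = -7 (q = 1 + 4*(-2) = 1 - 8 = -7)
h + q*X = 13 - 7*(-48) = 13 + 336 = 349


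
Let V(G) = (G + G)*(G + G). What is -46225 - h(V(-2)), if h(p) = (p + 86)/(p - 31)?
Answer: -231091/5 ≈ -46218.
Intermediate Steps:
V(G) = 4*G**2 (V(G) = (2*G)*(2*G) = 4*G**2)
h(p) = (86 + p)/(-31 + p)
-46225 - h(V(-2)) = -46225 - (86 + 4*(-2)**2)/(-31 + 4*(-2)**2) = -46225 - (86 + 4*4)/(-31 + 4*4) = -46225 - (86 + 16)/(-31 + 16) = -46225 - 102/(-15) = -46225 - (-1)*102/15 = -46225 - 1*(-34/5) = -46225 + 34/5 = -231091/5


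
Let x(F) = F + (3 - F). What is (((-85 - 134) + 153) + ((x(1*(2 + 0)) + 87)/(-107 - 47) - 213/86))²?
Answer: 209144326329/43850884 ≈ 4769.4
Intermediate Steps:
x(F) = 3
(((-85 - 134) + 153) + ((x(1*(2 + 0)) + 87)/(-107 - 47) - 213/86))² = (((-85 - 134) + 153) + ((3 + 87)/(-107 - 47) - 213/86))² = ((-219 + 153) + (90/(-154) - 213/86))² = (-66 + (90*(-1/154) - 1*213/86))² = (-66 + (-45/77 - 213/86))² = (-66 - 20271/6622)² = (-457323/6622)² = 209144326329/43850884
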